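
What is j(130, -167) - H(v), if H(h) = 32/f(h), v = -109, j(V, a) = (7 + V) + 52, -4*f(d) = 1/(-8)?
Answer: -835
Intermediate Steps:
f(d) = 1/32 (f(d) = -¼/(-8) = -¼*(-⅛) = 1/32)
j(V, a) = 59 + V
H(h) = 1024 (H(h) = 32/(1/32) = 32*32 = 1024)
j(130, -167) - H(v) = (59 + 130) - 1*1024 = 189 - 1024 = -835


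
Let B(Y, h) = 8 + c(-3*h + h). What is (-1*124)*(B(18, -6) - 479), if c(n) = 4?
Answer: 57908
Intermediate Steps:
B(Y, h) = 12 (B(Y, h) = 8 + 4 = 12)
(-1*124)*(B(18, -6) - 479) = (-1*124)*(12 - 479) = -124*(-467) = 57908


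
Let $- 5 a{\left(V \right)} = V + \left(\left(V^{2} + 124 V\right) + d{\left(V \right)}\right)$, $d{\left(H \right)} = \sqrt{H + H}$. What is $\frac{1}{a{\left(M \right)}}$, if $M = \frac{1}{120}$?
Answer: $- \frac{1080072000}{221574001} + \frac{34560000 \sqrt{15}}{221574001} \approx -4.2705$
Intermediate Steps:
$d{\left(H \right)} = \sqrt{2} \sqrt{H}$ ($d{\left(H \right)} = \sqrt{2 H} = \sqrt{2} \sqrt{H}$)
$M = \frac{1}{120} \approx 0.0083333$
$a{\left(V \right)} = - 25 V - \frac{V^{2}}{5} - \frac{\sqrt{2} \sqrt{V}}{5}$ ($a{\left(V \right)} = - \frac{V + \left(\left(V^{2} + 124 V\right) + \sqrt{2} \sqrt{V}\right)}{5} = - \frac{V + \left(V^{2} + 124 V + \sqrt{2} \sqrt{V}\right)}{5} = - \frac{V^{2} + 125 V + \sqrt{2} \sqrt{V}}{5} = - 25 V - \frac{V^{2}}{5} - \frac{\sqrt{2} \sqrt{V}}{5}$)
$\frac{1}{a{\left(M \right)}} = \frac{1}{\left(-25\right) \frac{1}{120} - \frac{1}{5 \cdot 14400} - \frac{\sqrt{2}}{5 \cdot 2 \sqrt{30}}} = \frac{1}{- \frac{5}{24} - \frac{1}{72000} - \frac{\sqrt{2} \frac{\sqrt{30}}{60}}{5}} = \frac{1}{- \frac{5}{24} - \frac{1}{72000} - \frac{\sqrt{15}}{150}} = \frac{1}{- \frac{15001}{72000} - \frac{\sqrt{15}}{150}}$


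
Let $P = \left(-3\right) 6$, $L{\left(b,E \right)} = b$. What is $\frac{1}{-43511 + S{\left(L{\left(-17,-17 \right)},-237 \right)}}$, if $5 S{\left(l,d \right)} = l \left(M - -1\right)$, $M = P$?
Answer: $- \frac{5}{217266} \approx -2.3013 \cdot 10^{-5}$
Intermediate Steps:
$P = -18$
$M = -18$
$S{\left(l,d \right)} = - \frac{17 l}{5}$ ($S{\left(l,d \right)} = \frac{l \left(-18 - -1\right)}{5} = \frac{l \left(-18 + 1\right)}{5} = \frac{l \left(-17\right)}{5} = \frac{\left(-17\right) l}{5} = - \frac{17 l}{5}$)
$\frac{1}{-43511 + S{\left(L{\left(-17,-17 \right)},-237 \right)}} = \frac{1}{-43511 - - \frac{289}{5}} = \frac{1}{-43511 + \frac{289}{5}} = \frac{1}{- \frac{217266}{5}} = - \frac{5}{217266}$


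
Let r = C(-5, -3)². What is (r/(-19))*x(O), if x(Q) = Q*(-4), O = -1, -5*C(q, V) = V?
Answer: -36/475 ≈ -0.075789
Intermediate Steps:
C(q, V) = -V/5
x(Q) = -4*Q
r = 9/25 (r = (-⅕*(-3))² = (⅗)² = 9/25 ≈ 0.36000)
(r/(-19))*x(O) = ((9/25)/(-19))*(-4*(-1)) = -1/19*9/25*4 = -9/475*4 = -36/475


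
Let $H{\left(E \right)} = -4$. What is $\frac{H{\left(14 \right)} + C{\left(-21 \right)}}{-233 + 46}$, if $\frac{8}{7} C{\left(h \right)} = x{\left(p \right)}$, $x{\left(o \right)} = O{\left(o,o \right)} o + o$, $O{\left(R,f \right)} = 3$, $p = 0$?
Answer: $\frac{4}{187} \approx 0.02139$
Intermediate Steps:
$x{\left(o \right)} = 4 o$ ($x{\left(o \right)} = 3 o + o = 4 o$)
$C{\left(h \right)} = 0$ ($C{\left(h \right)} = \frac{7 \cdot 4 \cdot 0}{8} = \frac{7}{8} \cdot 0 = 0$)
$\frac{H{\left(14 \right)} + C{\left(-21 \right)}}{-233 + 46} = \frac{-4 + 0}{-233 + 46} = - \frac{4}{-187} = \left(-4\right) \left(- \frac{1}{187}\right) = \frac{4}{187}$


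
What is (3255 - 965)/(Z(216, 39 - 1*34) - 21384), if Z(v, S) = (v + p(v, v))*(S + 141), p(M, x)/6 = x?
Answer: 1145/99684 ≈ 0.011486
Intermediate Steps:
p(M, x) = 6*x
Z(v, S) = 7*v*(141 + S) (Z(v, S) = (v + 6*v)*(S + 141) = (7*v)*(141 + S) = 7*v*(141 + S))
(3255 - 965)/(Z(216, 39 - 1*34) - 21384) = (3255 - 965)/(7*216*(141 + (39 - 1*34)) - 21384) = 2290/(7*216*(141 + (39 - 34)) - 21384) = 2290/(7*216*(141 + 5) - 21384) = 2290/(7*216*146 - 21384) = 2290/(220752 - 21384) = 2290/199368 = 2290*(1/199368) = 1145/99684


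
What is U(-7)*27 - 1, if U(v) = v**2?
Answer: 1322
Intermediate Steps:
U(-7)*27 - 1 = (-7)**2*27 - 1 = 49*27 - 1 = 1323 - 1 = 1322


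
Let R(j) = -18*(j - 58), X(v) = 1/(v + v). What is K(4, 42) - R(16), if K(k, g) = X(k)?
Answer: -6047/8 ≈ -755.88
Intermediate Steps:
X(v) = 1/(2*v)
K(k, g) = 1/(2*k)
R(j) = 1044 - 18*j (R(j) = -18*(-58 + j) = 1044 - 18*j)
K(4, 42) - R(16) = (1/2)/4 - (1044 - 18*16) = (1/2)*(1/4) - (1044 - 288) = 1/8 - 1*756 = 1/8 - 756 = -6047/8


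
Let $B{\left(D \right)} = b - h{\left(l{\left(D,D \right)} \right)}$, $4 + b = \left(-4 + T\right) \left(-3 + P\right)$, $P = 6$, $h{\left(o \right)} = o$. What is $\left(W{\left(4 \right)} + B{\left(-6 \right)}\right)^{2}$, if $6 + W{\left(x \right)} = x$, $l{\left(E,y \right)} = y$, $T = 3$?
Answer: $9$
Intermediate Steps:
$W{\left(x \right)} = -6 + x$
$b = -7$ ($b = -4 + \left(-4 + 3\right) \left(-3 + 6\right) = -4 - 3 = -7$)
$B{\left(D \right)} = -7 - D$
$\left(W{\left(4 \right)} + B{\left(-6 \right)}\right)^{2} = \left(\left(-6 + 4\right) - 1\right)^{2} = \left(-2 + \left(-7 + 6\right)\right)^{2} = \left(-2 - 1\right)^{2} = \left(-3\right)^{2} = 9$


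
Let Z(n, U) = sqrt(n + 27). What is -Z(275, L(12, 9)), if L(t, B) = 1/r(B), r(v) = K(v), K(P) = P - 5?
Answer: -sqrt(302) ≈ -17.378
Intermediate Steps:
K(P) = -5 + P
r(v) = -5 + v
L(t, B) = 1/(-5 + B)
Z(n, U) = sqrt(27 + n)
-Z(275, L(12, 9)) = -sqrt(27 + 275) = -sqrt(302)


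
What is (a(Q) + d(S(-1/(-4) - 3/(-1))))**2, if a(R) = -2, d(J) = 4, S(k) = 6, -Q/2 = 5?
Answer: 4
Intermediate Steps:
Q = -10 (Q = -2*5 = -10)
(a(Q) + d(S(-1/(-4) - 3/(-1))))**2 = (-2 + 4)**2 = 2**2 = 4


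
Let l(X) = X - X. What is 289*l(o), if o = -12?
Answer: 0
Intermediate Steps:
l(X) = 0
289*l(o) = 289*0 = 0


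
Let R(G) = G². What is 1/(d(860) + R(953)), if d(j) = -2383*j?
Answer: -1/1141171 ≈ -8.7629e-7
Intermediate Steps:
1/(d(860) + R(953)) = 1/(-2383*860 + 953²) = 1/(-2049380 + 908209) = 1/(-1141171) = -1/1141171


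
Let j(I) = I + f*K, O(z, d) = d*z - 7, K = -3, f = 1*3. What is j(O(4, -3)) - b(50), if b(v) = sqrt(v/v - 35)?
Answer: -28 - I*sqrt(34) ≈ -28.0 - 5.831*I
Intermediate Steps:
f = 3
O(z, d) = -7 + d*z
b(v) = I*sqrt(34) (b(v) = sqrt(1 - 35) = sqrt(-34) = I*sqrt(34))
j(I) = -9 + I (j(I) = I + 3*(-3) = I - 9 = -9 + I)
j(O(4, -3)) - b(50) = (-9 + (-7 - 3*4)) - I*sqrt(34) = (-9 + (-7 - 12)) - I*sqrt(34) = (-9 - 19) - I*sqrt(34) = -28 - I*sqrt(34)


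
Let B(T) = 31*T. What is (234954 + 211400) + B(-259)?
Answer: 438325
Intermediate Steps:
(234954 + 211400) + B(-259) = (234954 + 211400) + 31*(-259) = 446354 - 8029 = 438325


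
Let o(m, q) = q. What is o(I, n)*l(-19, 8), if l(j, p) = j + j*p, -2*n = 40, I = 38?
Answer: 3420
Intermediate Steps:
n = -20 (n = -½*40 = -20)
o(I, n)*l(-19, 8) = -(-380)*(1 + 8) = -(-380)*9 = -20*(-171) = 3420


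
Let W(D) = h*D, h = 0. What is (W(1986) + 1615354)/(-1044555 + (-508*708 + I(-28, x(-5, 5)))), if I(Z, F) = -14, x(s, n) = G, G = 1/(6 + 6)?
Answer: -1615354/1404233 ≈ -1.1503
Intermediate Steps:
G = 1/12 ≈ 0.083333
x(s, n) = 1/12
W(D) = 0 (W(D) = 0*D = 0)
(W(1986) + 1615354)/(-1044555 + (-508*708 + I(-28, x(-5, 5)))) = (0 + 1615354)/(-1044555 + (-508*708 - 14)) = 1615354/(-1044555 + (-359664 - 14)) = 1615354/(-1044555 - 359678) = 1615354/(-1404233) = 1615354*(-1/1404233) = -1615354/1404233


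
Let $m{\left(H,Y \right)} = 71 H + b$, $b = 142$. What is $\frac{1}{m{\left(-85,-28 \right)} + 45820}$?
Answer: $\frac{1}{39927} \approx 2.5046 \cdot 10^{-5}$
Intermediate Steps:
$m{\left(H,Y \right)} = 142 + 71 H$ ($m{\left(H,Y \right)} = 71 H + 142 = 142 + 71 H$)
$\frac{1}{m{\left(-85,-28 \right)} + 45820} = \frac{1}{\left(142 + 71 \left(-85\right)\right) + 45820} = \frac{1}{\left(142 - 6035\right) + 45820} = \frac{1}{-5893 + 45820} = \frac{1}{39927}$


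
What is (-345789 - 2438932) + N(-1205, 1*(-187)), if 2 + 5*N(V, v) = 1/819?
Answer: -11403434132/4095 ≈ -2.7847e+6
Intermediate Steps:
N(V, v) = -1637/4095 (N(V, v) = -⅖ + (⅕)/819 = -⅖ + (⅕)*(1/819) = -⅖ + 1/4095 = -1637/4095)
(-345789 - 2438932) + N(-1205, 1*(-187)) = (-345789 - 2438932) - 1637/4095 = -2784721 - 1637/4095 = -11403434132/4095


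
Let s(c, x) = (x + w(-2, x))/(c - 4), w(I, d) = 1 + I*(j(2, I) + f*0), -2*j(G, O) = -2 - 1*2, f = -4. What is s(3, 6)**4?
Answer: 81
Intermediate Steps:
j(G, O) = 2 (j(G, O) = -(-2 - 1*2)/2 = -(-2 - 2)/2 = -1/2*(-4) = 2)
w(I, d) = 1 + 2*I (w(I, d) = 1 + I*(2 - 4*0) = 1 + I*(2 + 0) = 1 + I*2 = 1 + 2*I)
s(c, x) = (-3 + x)/(-4 + c) (s(c, x) = (x + (1 + 2*(-2)))/(c - 4) = (x + (1 - 4))/(-4 + c) = (x - 3)/(-4 + c) = (-3 + x)/(-4 + c))
s(3, 6)**4 = ((-3 + 6)/(-4 + 3))**4 = (3/(-1))**4 = (-1*3)**4 = (-3)**4 = 81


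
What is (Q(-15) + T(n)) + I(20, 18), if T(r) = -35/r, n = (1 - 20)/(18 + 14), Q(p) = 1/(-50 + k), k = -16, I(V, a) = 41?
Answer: 125315/1254 ≈ 99.932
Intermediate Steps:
Q(p) = -1/66 (Q(p) = 1/(-50 - 16) = 1/(-66) = -1/66)
n = -19/32 ≈ -0.59375
(Q(-15) + T(n)) + I(20, 18) = (-1/66 - 35/(-19/32)) + 41 = (-1/66 - 35*(-32/19)) + 41 = (-1/66 + 1120/19) + 41 = 73901/1254 + 41 = 125315/1254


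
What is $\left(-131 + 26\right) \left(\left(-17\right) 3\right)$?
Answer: $5355$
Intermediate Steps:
$\left(-131 + 26\right) \left(\left(-17\right) 3\right) = \left(-105\right) \left(-51\right) = 5355$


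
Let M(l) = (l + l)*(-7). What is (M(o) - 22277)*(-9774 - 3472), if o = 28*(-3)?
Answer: 279503846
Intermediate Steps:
o = -84
M(l) = -14*l (M(l) = (2*l)*(-7) = -14*l)
(M(o) - 22277)*(-9774 - 3472) = (-14*(-84) - 22277)*(-9774 - 3472) = (1176 - 22277)*(-13246) = -21101*(-13246) = 279503846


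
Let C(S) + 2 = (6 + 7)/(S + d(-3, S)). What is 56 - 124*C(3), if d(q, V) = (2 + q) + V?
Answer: -92/5 ≈ -18.400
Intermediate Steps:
d(q, V) = 2 + V + q
C(S) = -2 + 13/(-1 + 2*S) (C(S) = -2 + (6 + 7)/(S + (2 + S - 3)) = -2 + 13/(S + (-1 + S)) = -2 + 13/(-1 + 2*S))
56 - 124*C(3) = 56 - 124*(15 - 4*3)/(-1 + 2*3) = 56 - 124*(15 - 12)/(-1 + 6) = 56 - 124*3/5 = 56 - 372/5 = -92/5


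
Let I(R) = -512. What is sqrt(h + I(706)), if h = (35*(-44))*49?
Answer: 2*I*sqrt(18993) ≈ 275.63*I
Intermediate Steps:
h = -75460 (h = -1540*49 = -75460)
sqrt(h + I(706)) = sqrt(-75460 - 512) = sqrt(-75972) = 2*I*sqrt(18993)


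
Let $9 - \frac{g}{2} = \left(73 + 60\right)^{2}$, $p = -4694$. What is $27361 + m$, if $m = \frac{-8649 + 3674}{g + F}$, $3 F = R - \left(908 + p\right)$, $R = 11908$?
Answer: $\frac{2473066271}{90386} \approx 27361.0$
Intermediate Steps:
$g = -35360$ ($g = 18 - 2 \left(73 + 60\right)^{2} = 18 - 2 \cdot 133^{2} = 18 - 35378 = -35360$)
$F = \frac{15694}{3}$ ($F = \frac{11908 - -3786}{3} = \frac{11908 + \left(-908 + 4694\right)}{3} = \frac{11908 + 3786}{3} = \frac{1}{3} \cdot 15694 = \frac{15694}{3} \approx 5231.3$)
$m = \frac{14925}{90386}$ ($m = \frac{-8649 + 3674}{-35360 + \frac{15694}{3}} = - \frac{4975}{- \frac{90386}{3}} = \left(-4975\right) \left(- \frac{3}{90386}\right) = \frac{14925}{90386} \approx 0.16513$)
$27361 + m = 27361 + \frac{14925}{90386} = \frac{2473066271}{90386}$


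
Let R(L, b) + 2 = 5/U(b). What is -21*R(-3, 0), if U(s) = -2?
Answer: 189/2 ≈ 94.500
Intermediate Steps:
R(L, b) = -9/2 (R(L, b) = -2 + 5/(-2) = -2 + 5*(-½) = -2 - 5/2 = -9/2)
-21*R(-3, 0) = -21*(-9/2) = 189/2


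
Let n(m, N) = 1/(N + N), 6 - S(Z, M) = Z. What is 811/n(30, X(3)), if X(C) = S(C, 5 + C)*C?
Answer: 14598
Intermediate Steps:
S(Z, M) = 6 - Z
X(C) = C*(6 - C) (X(C) = (6 - C)*C = C*(6 - C))
n(m, N) = 1/(2*N)
811/n(30, X(3)) = 811/((1/(2*((3*(6 - 1*3)))))) = 811/((1/(2*((3*(6 - 3)))))) = 811/((1/(2*((3*3))))) = 811/(((1/2)/9)) = 811/(((1/2)*(1/9))) = 811/(1/18) = 811*18 = 14598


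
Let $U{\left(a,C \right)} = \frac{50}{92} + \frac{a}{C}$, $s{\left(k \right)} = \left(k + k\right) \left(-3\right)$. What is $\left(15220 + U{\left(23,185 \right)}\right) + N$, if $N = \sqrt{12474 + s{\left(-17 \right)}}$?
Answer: $\frac{129527883}{8510} + 4 \sqrt{786} \approx 15333.0$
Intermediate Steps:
$s{\left(k \right)} = - 6 k$ ($s{\left(k \right)} = 2 k \left(-3\right) = - 6 k$)
$U{\left(a,C \right)} = \frac{25}{46} + \frac{a}{C}$ ($U{\left(a,C \right)} = 50 \cdot \frac{1}{92} + \frac{a}{C} = \frac{25}{46} + \frac{a}{C}$)
$N = 4 \sqrt{786}$ ($N = \sqrt{12474 - -102} = \sqrt{12474 + 102} = \sqrt{12576} = 4 \sqrt{786} \approx 112.14$)
$\left(15220 + U{\left(23,185 \right)}\right) + N = \left(15220 + \left(\frac{25}{46} + \frac{23}{185}\right)\right) + 4 \sqrt{786} = \left(15220 + \frac{5683}{8510}\right) + 4 \sqrt{786} = \frac{129527883}{8510} + 4 \sqrt{786}$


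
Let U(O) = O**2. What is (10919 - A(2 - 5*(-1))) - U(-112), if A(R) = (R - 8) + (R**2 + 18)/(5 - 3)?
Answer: -3315/2 ≈ -1657.5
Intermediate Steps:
A(R) = 1 + R + R**2/2 (A(R) = (-8 + R) + (18 + R**2)/2 = (-8 + R) + (18 + R**2)*(1/2) = (-8 + R) + (9 + R**2/2) = 1 + R + R**2/2)
(10919 - A(2 - 5*(-1))) - U(-112) = (10919 - (1 + (2 - 5*(-1)) + (2 - 5*(-1))**2/2)) - 1*(-112)**2 = (10919 - (1 + (2 + 5) + (2 + 5)**2/2)) - 1*12544 = (10919 - (1 + 7 + (1/2)*7**2)) - 12544 = (10919 - (1 + 7 + (1/2)*49)) - 12544 = (10919 - (1 + 7 + 49/2)) - 12544 = (10919 - 1*65/2) - 12544 = (10919 - 65/2) - 12544 = 21773/2 - 12544 = -3315/2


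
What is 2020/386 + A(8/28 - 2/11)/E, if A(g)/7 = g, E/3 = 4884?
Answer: 40696316/7776549 ≈ 5.2332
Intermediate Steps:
E = 14652 (E = 3*4884 = 14652)
A(g) = 7*g
2020/386 + A(8/28 - 2/11)/E = 2020/386 + (7*(8/28 - 2/11))/14652 = 2020*(1/386) + (7*(8*(1/28) - 2*1/11))*(1/14652) = 1010/193 + (7*(2/7 - 2/11))*(1/14652) = 1010/193 + (7*(8/77))*(1/14652) = 1010/193 + (8/11)*(1/14652) = 1010/193 + 2/40293 = 40696316/7776549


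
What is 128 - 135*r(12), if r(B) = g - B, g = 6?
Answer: 938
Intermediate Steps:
r(B) = 6 - B
128 - 135*r(12) = 128 - 135*(6 - 1*12) = 128 - 135*(6 - 12) = 128 - 135*(-6) = 128 + 810 = 938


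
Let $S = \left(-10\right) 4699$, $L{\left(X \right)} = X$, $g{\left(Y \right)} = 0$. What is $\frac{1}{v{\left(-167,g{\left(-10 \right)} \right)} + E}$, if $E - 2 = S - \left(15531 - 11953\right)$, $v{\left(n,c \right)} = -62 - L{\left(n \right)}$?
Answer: $- \frac{1}{50461} \approx -1.9817 \cdot 10^{-5}$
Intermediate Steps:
$v{\left(n,c \right)} = -62 - n$
$S = -46990$
$E = -50566$ ($E = 2 - \left(62521 - 11953\right) = 2 - 50568 = -50566$)
$\frac{1}{v{\left(-167,g{\left(-10 \right)} \right)} + E} = \frac{1}{\left(-62 - -167\right) - 50566} = \frac{1}{\left(-62 + 167\right) - 50566} = \frac{1}{105 - 50566} = \frac{1}{-50461} = - \frac{1}{50461}$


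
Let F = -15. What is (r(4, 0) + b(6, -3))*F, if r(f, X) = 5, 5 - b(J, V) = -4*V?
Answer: 30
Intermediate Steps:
b(J, V) = 5 + 4*V (b(J, V) = 5 - (-4)*V = 5 + 4*V)
(r(4, 0) + b(6, -3))*F = (5 + (5 + 4*(-3)))*(-15) = (5 + (5 - 12))*(-15) = (5 - 7)*(-15) = -2*(-15) = 30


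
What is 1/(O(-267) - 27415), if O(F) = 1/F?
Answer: -267/7319806 ≈ -3.6476e-5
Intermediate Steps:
1/(O(-267) - 27415) = 1/(1/(-267) - 27415) = 1/(-1/267 - 27415) = 1/(-7319806/267) = -267/7319806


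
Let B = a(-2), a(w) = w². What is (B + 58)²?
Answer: 3844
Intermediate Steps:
B = 4 (B = (-2)² = 4)
(B + 58)² = (4 + 58)² = 62² = 3844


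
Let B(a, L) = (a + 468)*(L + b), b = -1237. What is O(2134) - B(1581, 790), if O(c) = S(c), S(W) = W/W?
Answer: 915904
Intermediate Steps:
B(a, L) = (-1237 + L)*(468 + a) (B(a, L) = (a + 468)*(L - 1237) = (468 + a)*(-1237 + L) = (-1237 + L)*(468 + a))
S(W) = 1
O(c) = 1
O(2134) - B(1581, 790) = 1 - (-578916 - 1237*1581 + 468*790 + 790*1581) = 1 - (-578916 - 1955697 + 369720 + 1248990) = 1 - 1*(-915903) = 1 + 915903 = 915904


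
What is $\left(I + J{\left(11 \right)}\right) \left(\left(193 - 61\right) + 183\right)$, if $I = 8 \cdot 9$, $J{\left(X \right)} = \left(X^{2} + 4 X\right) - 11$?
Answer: $71190$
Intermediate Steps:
$J{\left(X \right)} = -11 + X^{2} + 4 X$
$I = 72$
$\left(I + J{\left(11 \right)}\right) \left(\left(193 - 61\right) + 183\right) = \left(72 + \left(-11 + 11^{2} + 4 \cdot 11\right)\right) \left(\left(193 - 61\right) + 183\right) = \left(72 + \left(-11 + 121 + 44\right)\right) \left(\left(193 - 61\right) + 183\right) = \left(72 + 154\right) \left(132 + 183\right) = 226 \cdot 315 = 71190$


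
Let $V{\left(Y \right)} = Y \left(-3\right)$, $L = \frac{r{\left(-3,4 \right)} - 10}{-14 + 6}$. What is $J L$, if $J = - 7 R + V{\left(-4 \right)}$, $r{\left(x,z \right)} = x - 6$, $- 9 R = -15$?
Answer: $\frac{19}{24} \approx 0.79167$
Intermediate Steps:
$R = \frac{5}{3}$ ($R = \left(- \frac{1}{9}\right) \left(-15\right) = \frac{5}{3} \approx 1.6667$)
$r{\left(x,z \right)} = -6 + x$ ($r{\left(x,z \right)} = x - 6 = -6 + x$)
$L = \frac{19}{8}$ ($L = \frac{\left(-6 - 3\right) - 10}{-14 + 6} = \frac{-9 - 10}{-8} = \left(-19\right) \left(- \frac{1}{8}\right) = \frac{19}{8} \approx 2.375$)
$V{\left(Y \right)} = - 3 Y$
$J = \frac{1}{3}$ ($J = \left(-7\right) \frac{5}{3} - -12 = - \frac{35}{3} + 12 = \frac{1}{3} \approx 0.33333$)
$J L = \frac{1}{3} \cdot \frac{19}{8} = \frac{19}{24}$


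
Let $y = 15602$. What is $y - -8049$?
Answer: $23651$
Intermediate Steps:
$y - -8049 = 15602 - -8049 = 15602 + \left(-15765 + 23814\right) = 15602 + 8049 = 23651$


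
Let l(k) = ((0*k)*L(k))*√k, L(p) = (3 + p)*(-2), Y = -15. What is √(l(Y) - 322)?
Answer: I*√322 ≈ 17.944*I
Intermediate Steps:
L(p) = -6 - 2*p
l(k) = 0 (l(k) = ((0*k)*(-6 - 2*k))*√k = (0*(-6 - 2*k))*√k = 0*√k = 0)
√(l(Y) - 322) = √(0 - 322) = √(-322) = I*√322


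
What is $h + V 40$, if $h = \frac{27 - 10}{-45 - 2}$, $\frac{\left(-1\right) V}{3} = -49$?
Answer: $\frac{276343}{47} \approx 5879.6$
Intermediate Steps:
$V = 147$ ($V = \left(-3\right) \left(-49\right) = 147$)
$h = - \frac{17}{47}$ ($h = \frac{17}{-47} = 17 \left(- \frac{1}{47}\right) = - \frac{17}{47} \approx -0.3617$)
$h + V 40 = - \frac{17}{47} + 147 \cdot 40 = - \frac{17}{47} + 5880 = \frac{276343}{47}$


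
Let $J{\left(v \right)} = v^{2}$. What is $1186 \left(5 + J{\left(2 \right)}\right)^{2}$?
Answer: $96066$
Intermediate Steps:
$1186 \left(5 + J{\left(2 \right)}\right)^{2} = 1186 \left(5 + 2^{2}\right)^{2} = 1186 \left(5 + 4\right)^{2} = 1186 \cdot 9^{2} = 1186 \cdot 81 = 96066$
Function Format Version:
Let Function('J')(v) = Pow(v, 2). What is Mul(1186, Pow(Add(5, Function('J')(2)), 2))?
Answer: 96066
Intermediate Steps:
Mul(1186, Pow(Add(5, Function('J')(2)), 2)) = Mul(1186, Pow(Add(5, Pow(2, 2)), 2)) = Mul(1186, Pow(Add(5, 4), 2)) = Mul(1186, Pow(9, 2)) = Mul(1186, 81) = 96066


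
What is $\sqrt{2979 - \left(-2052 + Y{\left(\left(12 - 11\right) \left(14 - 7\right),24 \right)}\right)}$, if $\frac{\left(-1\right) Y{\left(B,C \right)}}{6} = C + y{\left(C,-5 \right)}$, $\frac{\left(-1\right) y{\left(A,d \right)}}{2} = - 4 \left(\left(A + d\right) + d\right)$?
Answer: $\sqrt{5847} \approx 76.466$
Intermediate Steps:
$y{\left(A,d \right)} = 8 A + 16 d$ ($y{\left(A,d \right)} = - 2 \left(- 4 \left(\left(A + d\right) + d\right)\right) = - 2 \left(- 4 \left(A + 2 d\right)\right) = - 2 \left(- 8 d - 4 A\right) = 8 A + 16 d$)
$Y{\left(B,C \right)} = 480 - 54 C$ ($Y{\left(B,C \right)} = - 6 \left(C + \left(8 C + 16 \left(-5\right)\right)\right) = - 6 \left(C + \left(8 C - 80\right)\right) = - 6 \left(C + \left(-80 + 8 C\right)\right) = - 6 \left(-80 + 9 C\right) = 480 - 54 C$)
$\sqrt{2979 - \left(-2052 + Y{\left(\left(12 - 11\right) \left(14 - 7\right),24 \right)}\right)} = \sqrt{2979 + \left(2507 - \left(455 + \left(480 - 1296\right)\right)\right)} = \sqrt{2979 + \left(2507 - \left(455 - 816\right)\right)} = \sqrt{2979 + \left(2507 - -361\right)} = \sqrt{2979 + \left(2507 + 361\right)} = \sqrt{2979 + 2868} = \sqrt{5847}$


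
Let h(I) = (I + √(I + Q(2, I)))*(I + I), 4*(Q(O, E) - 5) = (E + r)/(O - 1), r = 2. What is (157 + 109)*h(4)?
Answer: 8512 + 1064*√42 ≈ 15408.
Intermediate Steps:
Q(O, E) = 5 + (2 + E)/(4*(-1 + O)) (Q(O, E) = 5 + ((E + 2)/(O - 1))/4 = 5 + ((2 + E)/(-1 + O))/4 = 5 + (2 + E)/(4*(-1 + O)))
h(I) = 2*I*(I + √(11/2 + 5*I/4)) (h(I) = (I + √(I + (-18 + I + 20*2)/(4*(-1 + 2))))*(I + I) = (I + √(I + (¼)*(-18 + I + 40)/1))*(2*I) = (I + √(I + (¼)*1*(22 + I)))*(2*I) = (I + √(I + (11/2 + I/4)))*(2*I) = (I + √(11/2 + 5*I/4))*(2*I) = 2*I*(I + √(11/2 + 5*I/4)))
(157 + 109)*h(4) = (157 + 109)*(4*(√(22 + 5*4) + 2*4)) = 266*(4*(√(22 + 20) + 8)) = 266*(4*(√42 + 8)) = 266*(4*(8 + √42)) = 266*(32 + 4*√42) = 8512 + 1064*√42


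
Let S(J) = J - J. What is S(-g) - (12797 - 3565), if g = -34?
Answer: -9232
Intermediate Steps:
S(J) = 0
S(-g) - (12797 - 3565) = 0 - (12797 - 3565) = 0 - 1*9232 = 0 - 9232 = -9232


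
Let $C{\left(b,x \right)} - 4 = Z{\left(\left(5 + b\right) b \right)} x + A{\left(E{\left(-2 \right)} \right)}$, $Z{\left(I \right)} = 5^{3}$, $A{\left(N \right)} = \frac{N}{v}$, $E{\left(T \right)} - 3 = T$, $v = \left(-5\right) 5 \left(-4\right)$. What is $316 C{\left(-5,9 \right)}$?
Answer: $\frac{8919179}{25} \approx 3.5677 \cdot 10^{5}$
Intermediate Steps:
$v = 100$ ($v = \left(-25\right) \left(-4\right) = 100$)
$E{\left(T \right)} = 3 + T$
$A{\left(N \right)} = \frac{N}{100}$
$Z{\left(I \right)} = 125$
$C{\left(b,x \right)} = \frac{401}{100} + 125 x$ ($C{\left(b,x \right)} = 4 + \left(125 x + \frac{3 - 2}{100}\right) = 4 + \left(125 x + \frac{1}{100} \cdot 1\right) = 4 + \left(125 x + \frac{1}{100}\right) = 4 + \left(\frac{1}{100} + 125 x\right) = \frac{401}{100} + 125 x$)
$316 C{\left(-5,9 \right)} = 316 \left(\frac{401}{100} + 125 \cdot 9\right) = 316 \left(\frac{401}{100} + 1125\right) = 316 \cdot \frac{112901}{100} = \frac{8919179}{25}$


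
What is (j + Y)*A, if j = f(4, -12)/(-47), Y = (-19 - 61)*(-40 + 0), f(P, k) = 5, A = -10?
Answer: -1503950/47 ≈ -31999.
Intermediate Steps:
Y = 3200 (Y = -80*(-40) = 3200)
j = -5/47 (j = 5/(-47) = 5*(-1/47) = -5/47 ≈ -0.10638)
(j + Y)*A = (-5/47 + 3200)*(-10) = (150395/47)*(-10) = -1503950/47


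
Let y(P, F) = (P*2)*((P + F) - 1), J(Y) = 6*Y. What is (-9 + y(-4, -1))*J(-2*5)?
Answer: -2340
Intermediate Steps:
y(P, F) = 2*P*(-1 + F + P) (y(P, F) = (2*P)*((F + P) - 1) = (2*P)*(-1 + F + P) = 2*P*(-1 + F + P))
(-9 + y(-4, -1))*J(-2*5) = (-9 + 2*(-4)*(-1 - 1 - 4))*(6*(-2*5)) = (-9 + 2*(-4)*(-6))*(6*(-10)) = (-9 + 48)*(-60) = 39*(-60) = -2340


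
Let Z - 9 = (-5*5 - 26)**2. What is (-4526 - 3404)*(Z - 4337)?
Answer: 13695110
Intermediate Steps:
Z = 2610 (Z = 9 + (-5*5 - 26)**2 = 9 + (-25 - 26)**2 = 9 + (-51)**2 = 9 + 2601 = 2610)
(-4526 - 3404)*(Z - 4337) = (-4526 - 3404)*(2610 - 4337) = -7930*(-1727) = 13695110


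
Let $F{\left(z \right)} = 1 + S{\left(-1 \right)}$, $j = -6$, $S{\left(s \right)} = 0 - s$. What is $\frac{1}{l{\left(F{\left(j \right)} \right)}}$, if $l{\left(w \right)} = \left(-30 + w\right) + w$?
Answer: $- \frac{1}{26} \approx -0.038462$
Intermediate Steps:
$S{\left(s \right)} = - s$
$F{\left(z \right)} = 2$ ($F{\left(z \right)} = 1 - -1 = 1 + 1 = 2$)
$l{\left(w \right)} = -30 + 2 w$
$\frac{1}{l{\left(F{\left(j \right)} \right)}} = \frac{1}{-30 + 2 \cdot 2} = \frac{1}{-30 + 4} = \frac{1}{-26} = - \frac{1}{26}$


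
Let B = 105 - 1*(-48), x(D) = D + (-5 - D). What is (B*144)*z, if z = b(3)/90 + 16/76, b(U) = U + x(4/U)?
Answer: 394128/95 ≈ 4148.7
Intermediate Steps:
x(D) = -5
b(U) = -5 + U (b(U) = U - 5 = -5 + U)
B = 153 (B = 105 + 48 = 153)
z = 161/855 (z = (-5 + 3)/90 + 16/76 = -2*1/90 + 16*(1/76) = -1/45 + 4/19 = 161/855 ≈ 0.18830)
(B*144)*z = (153*144)*(161/855) = 22032*(161/855) = 394128/95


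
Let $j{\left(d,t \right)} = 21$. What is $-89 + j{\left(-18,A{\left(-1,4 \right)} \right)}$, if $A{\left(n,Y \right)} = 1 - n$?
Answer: $-68$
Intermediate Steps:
$-89 + j{\left(-18,A{\left(-1,4 \right)} \right)} = -89 + 21 = -68$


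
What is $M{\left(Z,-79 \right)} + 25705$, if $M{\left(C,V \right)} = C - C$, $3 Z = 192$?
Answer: $25705$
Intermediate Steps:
$Z = 64$ ($Z = \frac{1}{3} \cdot 192 = 64$)
$M{\left(C,V \right)} = 0$
$M{\left(Z,-79 \right)} + 25705 = 0 + 25705 = 25705$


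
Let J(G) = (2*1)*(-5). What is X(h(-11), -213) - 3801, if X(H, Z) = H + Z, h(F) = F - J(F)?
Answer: -4015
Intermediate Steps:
J(G) = -10 (J(G) = 2*(-5) = -10)
h(F) = 10 + F (h(F) = F - 1*(-10) = F + 10 = 10 + F)
X(h(-11), -213) - 3801 = ((10 - 11) - 213) - 3801 = (-1 - 213) - 3801 = -214 - 3801 = -4015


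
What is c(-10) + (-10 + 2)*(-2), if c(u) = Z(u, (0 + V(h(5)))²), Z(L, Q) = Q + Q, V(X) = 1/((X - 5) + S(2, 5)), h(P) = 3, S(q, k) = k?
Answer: 146/9 ≈ 16.222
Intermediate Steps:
V(X) = 1/X (V(X) = 1/((X - 5) + 5) = 1/((-5 + X) + 5) = 1/X)
Z(L, Q) = 2*Q
c(u) = 2/9 (c(u) = 2*(0 + 1/3)² = 2*(0 + ⅓)² = 2*(⅓)² = 2*(⅑) = 2/9)
c(-10) + (-10 + 2)*(-2) = 2/9 + (-10 + 2)*(-2) = 2/9 - 8*(-2) = 2/9 + 16 = 146/9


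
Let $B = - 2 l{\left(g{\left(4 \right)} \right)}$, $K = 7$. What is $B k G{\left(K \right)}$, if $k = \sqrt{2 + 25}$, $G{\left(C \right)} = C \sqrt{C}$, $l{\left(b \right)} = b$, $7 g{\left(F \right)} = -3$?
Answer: $18 \sqrt{21} \approx 82.486$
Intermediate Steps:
$g{\left(F \right)} = - \frac{3}{7}$ ($g{\left(F \right)} = \frac{1}{7} \left(-3\right) = - \frac{3}{7}$)
$B = \frac{6}{7}$ ($B = \left(-2\right) \left(- \frac{3}{7}\right) = \frac{6}{7} \approx 0.85714$)
$G{\left(C \right)} = C^{\frac{3}{2}}$
$k = 3 \sqrt{3}$ ($k = \sqrt{27} = 3 \sqrt{3} \approx 5.1962$)
$B k G{\left(K \right)} = \frac{6 \cdot 3 \sqrt{3}}{7} \cdot 7^{\frac{3}{2}} = \frac{18 \sqrt{3}}{7} \cdot 7 \sqrt{7} = 18 \sqrt{21}$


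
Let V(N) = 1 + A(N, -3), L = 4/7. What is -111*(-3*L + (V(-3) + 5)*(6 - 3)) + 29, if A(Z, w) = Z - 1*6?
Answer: 8528/7 ≈ 1218.3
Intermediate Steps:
L = 4/7 (L = 4*(1/7) = 4/7 ≈ 0.57143)
A(Z, w) = -6 + Z (A(Z, w) = Z - 6 = -6 + Z)
V(N) = -5 + N (V(N) = 1 + (-6 + N) = -5 + N)
-111*(-3*L + (V(-3) + 5)*(6 - 3)) + 29 = -111*(-3*4/7 + ((-5 - 3) + 5)*(6 - 3)) + 29 = -111*(-12/7 + (-8 + 5)*3) + 29 = -111*(-12/7 - 3*3) + 29 = -111*(-12/7 - 9) + 29 = -111*(-75/7) + 29 = 8325/7 + 29 = 8528/7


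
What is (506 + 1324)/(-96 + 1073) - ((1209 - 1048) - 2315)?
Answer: 2106288/977 ≈ 2155.9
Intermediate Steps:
(506 + 1324)/(-96 + 1073) - ((1209 - 1048) - 2315) = 1830/977 - (161 - 2315) = 1830*(1/977) - 1*(-2154) = 1830/977 + 2154 = 2106288/977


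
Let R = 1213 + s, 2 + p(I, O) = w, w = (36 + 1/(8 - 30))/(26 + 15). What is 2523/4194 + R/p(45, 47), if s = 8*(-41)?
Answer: -1115129527/1416174 ≈ -787.42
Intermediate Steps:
s = -328
w = 791/902 (w = (36 + 1/(-22))/41 = (36 - 1/22)*(1/41) = (791/22)*(1/41) = 791/902 ≈ 0.87694)
p(I, O) = -1013/902 (p(I, O) = -2 + 791/902 = -1013/902)
R = 885 (R = 1213 - 328 = 885)
2523/4194 + R/p(45, 47) = 2523/4194 + 885/(-1013/902) = 2523*(1/4194) + 885*(-902/1013) = 841/1398 - 798270/1013 = -1115129527/1416174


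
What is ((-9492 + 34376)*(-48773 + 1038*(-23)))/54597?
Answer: -1807747948/54597 ≈ -33111.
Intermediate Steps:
((-9492 + 34376)*(-48773 + 1038*(-23)))/54597 = (24884*(-48773 - 23874))*(1/54597) = (24884*(-72647))*(1/54597) = -1807747948*1/54597 = -1807747948/54597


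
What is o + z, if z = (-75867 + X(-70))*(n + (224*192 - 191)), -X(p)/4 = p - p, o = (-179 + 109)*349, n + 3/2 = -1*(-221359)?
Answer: -40084302443/2 ≈ -2.0042e+10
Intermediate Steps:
n = 442715/2 (n = -3/2 - 1*(-221359) = -3/2 + 221359 = 442715/2 ≈ 2.2136e+5)
o = -24430 (o = -70*349 = -24430)
X(p) = 0 (X(p) = -4*(p - p) = -4*0 = 0)
z = -40084253583/2 (z = (-75867 + 0)*(442715/2 + (224*192 - 191)) = -75867*(442715/2 + (43008 - 191)) = -75867*(442715/2 + 42817) = -75867*528349/2 = -40084253583/2 ≈ -2.0042e+10)
o + z = -24430 - 40084253583/2 = -40084302443/2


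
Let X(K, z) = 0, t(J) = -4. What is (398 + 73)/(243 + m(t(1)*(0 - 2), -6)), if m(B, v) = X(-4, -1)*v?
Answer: 157/81 ≈ 1.9383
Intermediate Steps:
m(B, v) = 0 (m(B, v) = 0*v = 0)
(398 + 73)/(243 + m(t(1)*(0 - 2), -6)) = (398 + 73)/(243 + 0) = 471/243 = 471*(1/243) = 157/81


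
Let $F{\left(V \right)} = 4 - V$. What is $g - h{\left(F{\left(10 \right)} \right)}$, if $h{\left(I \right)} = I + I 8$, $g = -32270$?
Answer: $-32216$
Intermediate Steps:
$h{\left(I \right)} = 9 I$ ($h{\left(I \right)} = I + 8 I = 9 I$)
$g - h{\left(F{\left(10 \right)} \right)} = -32270 - 9 \left(4 - 10\right) = -32270 - 9 \left(-6\right) = -32270 - -54 = -32270 + 54 = -32216$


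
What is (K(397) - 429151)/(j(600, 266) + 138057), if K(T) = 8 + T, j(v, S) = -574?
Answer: -428746/137483 ≈ -3.1185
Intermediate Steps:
(K(397) - 429151)/(j(600, 266) + 138057) = ((8 + 397) - 429151)/(-574 + 138057) = (405 - 429151)/137483 = -428746*1/137483 = -428746/137483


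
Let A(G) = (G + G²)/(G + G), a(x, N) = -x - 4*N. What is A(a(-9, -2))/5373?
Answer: 1/597 ≈ 0.0016750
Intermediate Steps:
A(G) = (G + G²)/(2*G) (A(G) = (G + G²)/((2*G)) = (G + G²)*(1/(2*G)) = (G + G²)/(2*G))
A(a(-9, -2))/5373 = (½ + (-1*(-9) - 4*(-2))/2)/5373 = (½ + (9 + 8)/2)*(1/5373) = (½ + (½)*17)*(1/5373) = (½ + 17/2)*(1/5373) = 9*(1/5373) = 1/597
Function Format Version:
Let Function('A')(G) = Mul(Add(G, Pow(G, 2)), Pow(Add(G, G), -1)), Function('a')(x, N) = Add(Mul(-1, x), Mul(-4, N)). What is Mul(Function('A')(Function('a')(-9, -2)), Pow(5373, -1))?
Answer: Rational(1, 597) ≈ 0.0016750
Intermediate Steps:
Function('A')(G) = Mul(Rational(1, 2), Pow(G, -1), Add(G, Pow(G, 2))) (Function('A')(G) = Mul(Add(G, Pow(G, 2)), Pow(Mul(2, G), -1)) = Mul(Add(G, Pow(G, 2)), Mul(Rational(1, 2), Pow(G, -1))) = Mul(Rational(1, 2), Pow(G, -1), Add(G, Pow(G, 2))))
Mul(Function('A')(Function('a')(-9, -2)), Pow(5373, -1)) = Mul(Add(Rational(1, 2), Mul(Rational(1, 2), Add(Mul(-1, -9), Mul(-4, -2)))), Pow(5373, -1)) = Mul(Add(Rational(1, 2), Mul(Rational(1, 2), Add(9, 8))), Rational(1, 5373)) = Mul(Add(Rational(1, 2), Mul(Rational(1, 2), 17)), Rational(1, 5373)) = Mul(Add(Rational(1, 2), Rational(17, 2)), Rational(1, 5373)) = Mul(9, Rational(1, 5373)) = Rational(1, 597)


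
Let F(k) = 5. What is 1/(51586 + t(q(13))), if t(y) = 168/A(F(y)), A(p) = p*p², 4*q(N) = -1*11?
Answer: 125/6448418 ≈ 1.9385e-5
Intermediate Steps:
q(N) = -11/4 (q(N) = (-1*11)/4 = (¼)*(-11) = -11/4)
A(p) = p³
t(y) = 168/125 (t(y) = 168/(5³) = 168/125)
1/(51586 + t(q(13))) = 1/(51586 + 168/125) = 1/(6448418/125) = 125/6448418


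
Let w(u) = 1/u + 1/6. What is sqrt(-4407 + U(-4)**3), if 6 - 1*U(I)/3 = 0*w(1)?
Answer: 5*sqrt(57) ≈ 37.749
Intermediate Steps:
w(u) = 1/6 + 1/u (w(u) = 1/u + 1*(1/6) = 1/u + 1/6 = 1/6 + 1/u)
U(I) = 18 (U(I) = 18 - 0*(1/6)*(6 + 1)/1 = 18 - 0*(1/6)*1*7 = 18 - 0*7/6 = 18 - 3*0 = 18 + 0 = 18)
sqrt(-4407 + U(-4)**3) = sqrt(-4407 + 18**3) = sqrt(-4407 + 5832) = sqrt(1425) = 5*sqrt(57)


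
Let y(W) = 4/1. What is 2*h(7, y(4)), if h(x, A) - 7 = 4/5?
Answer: 78/5 ≈ 15.600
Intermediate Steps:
y(W) = 4 (y(W) = 4*1 = 4)
h(x, A) = 39/5 (h(x, A) = 7 + 4/5 = 7 + 4*(⅕) = 7 + ⅘ = 39/5)
2*h(7, y(4)) = 2*(39/5) = 78/5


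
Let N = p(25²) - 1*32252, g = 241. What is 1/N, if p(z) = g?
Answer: -1/32011 ≈ -3.1239e-5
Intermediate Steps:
p(z) = 241
N = -32011 (N = 241 - 1*32252 = 241 - 32252 = -32011)
1/N = 1/(-32011) = -1/32011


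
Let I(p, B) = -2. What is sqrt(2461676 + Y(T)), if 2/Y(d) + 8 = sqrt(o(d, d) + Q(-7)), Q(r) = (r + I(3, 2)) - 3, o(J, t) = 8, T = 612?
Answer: sqrt(711424296 - 17*I)/17 ≈ 1569.0 - 1.8746e-5*I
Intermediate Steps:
Q(r) = -5 + r (Q(r) = (r - 2) - 3 = (-2 + r) - 3 = -5 + r)
Y(d) = (-8 - 2*I)/34 (Y(d) = 2/(-8 + sqrt(8 + (-5 - 7))) = 2/(-8 + sqrt(8 - 12)) = 2/(-8 + sqrt(-4)) = 2/(-8 + 2*I) = 2*((-8 - 2*I)/68) = (-8 - 2*I)/34)
sqrt(2461676 + Y(T)) = sqrt(2461676 + (-4/17 - I/17)) = sqrt(41848488/17 - I/17)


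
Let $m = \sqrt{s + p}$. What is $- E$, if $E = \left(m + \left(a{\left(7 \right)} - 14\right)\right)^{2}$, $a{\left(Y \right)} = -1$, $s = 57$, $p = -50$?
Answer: $-232 + 30 \sqrt{7} \approx -152.63$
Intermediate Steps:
$m = \sqrt{7}$ ($m = \sqrt{57 - 50} = \sqrt{7} \approx 2.6458$)
$E = \left(-15 + \sqrt{7}\right)^{2}$ ($E = \left(\sqrt{7} - 15\right)^{2} = \left(-15 + \sqrt{7}\right)^{2} \approx 152.63$)
$- E = - \left(15 - \sqrt{7}\right)^{2}$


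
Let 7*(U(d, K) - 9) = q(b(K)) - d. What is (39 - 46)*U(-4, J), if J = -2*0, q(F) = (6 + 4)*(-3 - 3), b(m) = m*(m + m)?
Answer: -7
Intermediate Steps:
b(m) = 2*m² (b(m) = m*(2*m) = 2*m²)
q(F) = -60 (q(F) = 10*(-6) = -60)
J = 0
U(d, K) = 3/7 - d/7 (U(d, K) = 9 + (-60 - d)/7 = 9 + (-60/7 - d/7) = 3/7 - d/7)
(39 - 46)*U(-4, J) = (39 - 46)*(3/7 - ⅐*(-4)) = -7*(3/7 + 4/7) = -7*1 = -7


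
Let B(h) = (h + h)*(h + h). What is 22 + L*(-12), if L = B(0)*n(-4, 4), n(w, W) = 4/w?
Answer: 22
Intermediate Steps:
B(h) = 4*h**2 (B(h) = (2*h)*(2*h) = 4*h**2)
L = 0 (L = (4*0**2)*(4/(-4)) = (4*0)*(4*(-1/4)) = 0*(-1) = 0)
22 + L*(-12) = 22 + 0*(-12) = 22 + 0 = 22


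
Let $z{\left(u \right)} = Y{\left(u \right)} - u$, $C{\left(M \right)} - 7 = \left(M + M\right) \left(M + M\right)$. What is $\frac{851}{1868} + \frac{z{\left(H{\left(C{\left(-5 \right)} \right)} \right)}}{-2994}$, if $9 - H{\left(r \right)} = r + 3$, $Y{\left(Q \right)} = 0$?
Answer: $\frac{1179613}{2796396} \approx 0.42183$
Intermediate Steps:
$C{\left(M \right)} = 7 + 4 M^{2}$ ($C{\left(M \right)} = 7 + \left(M + M\right) \left(M + M\right) = 7 + 2 M 2 M = 7 + 4 M^{2}$)
$H{\left(r \right)} = 6 - r$ ($H{\left(r \right)} = 9 - \left(r + 3\right) = 9 - \left(3 + r\right) = 6 - r$)
$z{\left(u \right)} = - u$ ($z{\left(u \right)} = 0 - u = - u$)
$\frac{851}{1868} + \frac{z{\left(H{\left(C{\left(-5 \right)} \right)} \right)}}{-2994} = \frac{851}{1868} + \frac{\left(-1\right) \left(6 - \left(7 + 4 \left(-5\right)^{2}\right)\right)}{-2994} = 851 \cdot \frac{1}{1868} + - (6 - \left(7 + 4 \cdot 25\right)) \left(- \frac{1}{2994}\right) = \frac{851}{1868} + - (6 - \left(7 + 100\right)) \left(- \frac{1}{2994}\right) = \frac{851}{1868} + - (6 - 107) \left(- \frac{1}{2994}\right) = \frac{851}{1868} + \left(-1\right) \left(-101\right) \left(- \frac{1}{2994}\right) = \frac{851}{1868} + 101 \left(- \frac{1}{2994}\right) = \frac{851}{1868} - \frac{101}{2994} = \frac{1179613}{2796396}$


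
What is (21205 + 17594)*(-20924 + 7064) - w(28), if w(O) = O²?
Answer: -537754924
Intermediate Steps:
(21205 + 17594)*(-20924 + 7064) - w(28) = (21205 + 17594)*(-20924 + 7064) - 1*28² = 38799*(-13860) - 1*784 = -537754140 - 784 = -537754924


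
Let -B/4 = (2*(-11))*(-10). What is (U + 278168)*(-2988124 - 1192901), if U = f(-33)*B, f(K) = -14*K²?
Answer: -57257665654200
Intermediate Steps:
B = -880 (B = -4*2*(-11)*(-10) = -(-88)*(-10) = -4*220 = -880)
U = 13416480 (U = -14*(-33)²*(-880) = -14*1089*(-880) = -15246*(-880) = 13416480)
(U + 278168)*(-2988124 - 1192901) = (13416480 + 278168)*(-2988124 - 1192901) = 13694648*(-4181025) = -57257665654200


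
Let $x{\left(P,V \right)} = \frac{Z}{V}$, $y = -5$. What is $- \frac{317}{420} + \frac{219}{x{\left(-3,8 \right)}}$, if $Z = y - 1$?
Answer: $- \frac{122957}{420} \approx -292.75$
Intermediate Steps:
$Z = -6$ ($Z = -5 - 1 = -6$)
$x{\left(P,V \right)} = - \frac{6}{V}$
$- \frac{317}{420} + \frac{219}{x{\left(-3,8 \right)}} = - \frac{317}{420} + \frac{219}{\left(-6\right) \frac{1}{8}} = \left(-317\right) \frac{1}{420} + \frac{219}{\left(-6\right) \frac{1}{8}} = - \frac{317}{420} + \frac{219}{- \frac{3}{4}} = - \frac{317}{420} + 219 \left(- \frac{4}{3}\right) = - \frac{317}{420} - 292 = - \frac{122957}{420}$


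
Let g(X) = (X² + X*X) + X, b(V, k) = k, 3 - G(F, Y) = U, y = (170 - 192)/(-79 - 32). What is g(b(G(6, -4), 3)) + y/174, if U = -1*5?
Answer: 202808/9657 ≈ 21.001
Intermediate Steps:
y = 22/111 (y = -22/(-111) = -22*(-1/111) = 22/111 ≈ 0.19820)
U = -5
G(F, Y) = 8 (G(F, Y) = 3 - 1*(-5) = 3 + 5 = 8)
g(X) = X + 2*X² (g(X) = (X² + X²) + X = 2*X² + X = X + 2*X²)
g(b(G(6, -4), 3)) + y/174 = 3*(1 + 2*3) + (22/111)/174 = 3*(1 + 6) + (22/111)*(1/174) = 3*7 + 11/9657 = 21 + 11/9657 = 202808/9657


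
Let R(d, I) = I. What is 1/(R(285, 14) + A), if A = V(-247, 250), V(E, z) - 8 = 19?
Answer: 1/41 ≈ 0.024390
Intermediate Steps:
V(E, z) = 27 (V(E, z) = 8 + 19 = 27)
A = 27
1/(R(285, 14) + A) = 1/(14 + 27) = 1/41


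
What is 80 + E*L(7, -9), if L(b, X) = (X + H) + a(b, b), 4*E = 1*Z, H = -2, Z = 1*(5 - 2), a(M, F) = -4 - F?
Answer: 127/2 ≈ 63.500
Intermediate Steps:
Z = 3 (Z = 1*3 = 3)
E = ¾ (E = (1*3)/4 = (¼)*3 = ¾ ≈ 0.75000)
L(b, X) = -6 + X - b (L(b, X) = (X - 2) + (-4 - b) = (-2 + X) + (-4 - b) = -6 + X - b)
80 + E*L(7, -9) = 80 + 3*(-6 - 9 - 1*7)/4 = 80 + 3*(-6 - 9 - 7)/4 = 80 + (¾)*(-22) = 80 - 33/2 = 127/2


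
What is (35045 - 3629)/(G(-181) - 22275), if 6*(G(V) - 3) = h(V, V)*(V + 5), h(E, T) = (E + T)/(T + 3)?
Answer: -1048509/745319 ≈ -1.4068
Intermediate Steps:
h(E, T) = (E + T)/(3 + T)
G(V) = 3 + V*(5 + V)/(3*(3 + V)) (G(V) = 3 + (((V + V)/(3 + V))*(V + 5))/6 = 3 + (((2*V)/(3 + V))*(5 + V))/6 = 3 + ((2*V/(3 + V))*(5 + V))/6 = 3 + (2*V*(5 + V)/(3 + V))/6 = 3 + V*(5 + V)/(3*(3 + V)))
(35045 - 3629)/(G(-181) - 22275) = (35045 - 3629)/((27 + (-181)**2 + 14*(-181))/(3*(3 - 181)) - 22275) = 31416/((1/3)*(27 + 32761 - 2534)/(-178) - 22275) = 31416/((1/3)*(-1/178)*30254 - 22275) = 31416/(-15127/267 - 22275) = 31416/(-5962552/267) = 31416*(-267/5962552) = -1048509/745319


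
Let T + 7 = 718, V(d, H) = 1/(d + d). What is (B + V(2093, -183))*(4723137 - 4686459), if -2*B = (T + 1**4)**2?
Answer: -19458298693149/2093 ≈ -9.2968e+9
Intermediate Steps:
V(d, H) = 1/(2*d)
T = 711 (T = -7 + 718 = 711)
B = -253472 (B = -(711 + 1**4)**2/2 = -(711 + 1)**2/2 = -1/2*712**2 = -1/2*506944 = -253472)
(B + V(2093, -183))*(4723137 - 4686459) = (-253472 + (1/2)/2093)*(4723137 - 4686459) = (-253472 + (1/2)*(1/2093))*36678 = (-253472 + 1/4186)*36678 = -1061033791/4186*36678 = -19458298693149/2093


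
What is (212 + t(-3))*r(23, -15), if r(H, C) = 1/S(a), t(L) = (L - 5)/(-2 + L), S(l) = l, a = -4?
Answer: -267/5 ≈ -53.400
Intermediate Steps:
t(L) = (-5 + L)/(-2 + L)
r(H, C) = -¼ (r(H, C) = 1/(-4) = -¼)
(212 + t(-3))*r(23, -15) = (212 + (-5 - 3)/(-2 - 3))*(-¼) = (212 - 8/(-5))*(-¼) = (212 - ⅕*(-8))*(-¼) = (212 + 8/5)*(-¼) = (1068/5)*(-¼) = -267/5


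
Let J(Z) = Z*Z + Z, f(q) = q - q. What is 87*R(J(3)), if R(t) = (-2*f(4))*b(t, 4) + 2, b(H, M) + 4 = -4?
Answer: 174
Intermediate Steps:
b(H, M) = -8 (b(H, M) = -4 - 4 = -8)
f(q) = 0
J(Z) = Z + Z**2 (J(Z) = Z**2 + Z = Z + Z**2)
R(t) = 2 (R(t) = -2*0*(-8) + 2 = 0*(-8) + 2 = 0 + 2 = 2)
87*R(J(3)) = 87*2 = 174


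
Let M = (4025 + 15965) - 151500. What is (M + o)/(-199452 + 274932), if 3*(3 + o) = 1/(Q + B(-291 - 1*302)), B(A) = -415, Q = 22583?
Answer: -8746140551/5019721920 ≈ -1.7424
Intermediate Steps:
M = -131510 (M = 19990 - 151500 = -131510)
o = -199511/66504 (o = -3 + 1/(3*(22583 - 415)) = -3 + (1/3)/22168 = -3 + (1/3)*(1/22168) = -3 + 1/66504 = -199511/66504 ≈ -3.0000)
(M + o)/(-199452 + 274932) = (-131510 - 199511/66504)/(-199452 + 274932) = -8746140551/66504/75480 = -8746140551/66504*1/75480 = -8746140551/5019721920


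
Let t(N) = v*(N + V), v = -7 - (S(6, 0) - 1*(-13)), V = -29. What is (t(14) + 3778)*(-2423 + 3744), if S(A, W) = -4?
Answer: 5307778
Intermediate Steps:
v = -16 (v = -7 - (-4 - 1*(-13)) = -7 - (-4 + 13) = -7 - 1*9 = -7 - 9 = -16)
t(N) = 464 - 16*N (t(N) = -16*(N - 29) = -16*(-29 + N) = 464 - 16*N)
(t(14) + 3778)*(-2423 + 3744) = ((464 - 16*14) + 3778)*(-2423 + 3744) = ((464 - 224) + 3778)*1321 = (240 + 3778)*1321 = 4018*1321 = 5307778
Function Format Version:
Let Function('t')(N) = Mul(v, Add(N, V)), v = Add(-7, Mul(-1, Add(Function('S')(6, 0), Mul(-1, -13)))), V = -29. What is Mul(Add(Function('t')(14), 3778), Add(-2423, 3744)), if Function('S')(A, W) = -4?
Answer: 5307778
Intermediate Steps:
v = -16 (v = Add(-7, Mul(-1, Add(-4, Mul(-1, -13)))) = Add(-7, Mul(-1, Add(-4, 13))) = Add(-7, Mul(-1, 9)) = Add(-7, -9) = -16)
Function('t')(N) = Add(464, Mul(-16, N)) (Function('t')(N) = Mul(-16, Add(N, -29)) = Mul(-16, Add(-29, N)) = Add(464, Mul(-16, N)))
Mul(Add(Function('t')(14), 3778), Add(-2423, 3744)) = Mul(Add(Add(464, Mul(-16, 14)), 3778), Add(-2423, 3744)) = Mul(Add(Add(464, -224), 3778), 1321) = Mul(Add(240, 3778), 1321) = Mul(4018, 1321) = 5307778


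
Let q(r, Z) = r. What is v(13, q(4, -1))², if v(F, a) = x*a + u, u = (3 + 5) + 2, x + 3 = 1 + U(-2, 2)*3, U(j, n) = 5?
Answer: 3844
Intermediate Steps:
x = 13 (x = -3 + (1 + 5*3) = -3 + (1 + 15) = -3 + 16 = 13)
u = 10 (u = 8 + 2 = 10)
v(F, a) = 10 + 13*a (v(F, a) = 13*a + 10 = 10 + 13*a)
v(13, q(4, -1))² = (10 + 13*4)² = (10 + 52)² = 62² = 3844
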